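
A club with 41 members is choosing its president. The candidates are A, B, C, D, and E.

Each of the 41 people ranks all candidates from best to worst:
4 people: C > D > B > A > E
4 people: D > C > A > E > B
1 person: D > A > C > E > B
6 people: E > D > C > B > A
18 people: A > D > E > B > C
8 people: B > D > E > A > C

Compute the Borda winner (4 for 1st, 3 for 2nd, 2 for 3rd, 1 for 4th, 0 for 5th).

D

A: 4×1 + 4×2 + 1×3 + 6×0 + 18×4 + 8×1 = 95
B: 4×2 + 4×0 + 1×0 + 6×1 + 18×1 + 8×4 = 64
C: 4×4 + 4×3 + 1×2 + 6×2 + 18×0 + 8×0 = 42
D: 4×3 + 4×4 + 1×4 + 6×3 + 18×3 + 8×3 = 128
E: 4×0 + 4×1 + 1×1 + 6×4 + 18×2 + 8×2 = 81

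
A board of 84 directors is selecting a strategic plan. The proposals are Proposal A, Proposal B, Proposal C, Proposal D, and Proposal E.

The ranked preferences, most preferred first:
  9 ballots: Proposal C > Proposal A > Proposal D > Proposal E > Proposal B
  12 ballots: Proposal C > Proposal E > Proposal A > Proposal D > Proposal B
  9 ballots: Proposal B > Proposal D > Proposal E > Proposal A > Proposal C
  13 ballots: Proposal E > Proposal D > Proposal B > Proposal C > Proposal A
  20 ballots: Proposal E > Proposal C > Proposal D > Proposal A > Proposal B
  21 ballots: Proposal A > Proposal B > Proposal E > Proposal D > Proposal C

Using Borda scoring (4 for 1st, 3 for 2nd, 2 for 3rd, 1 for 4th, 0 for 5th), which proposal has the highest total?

Proposal E

Proposal A: 9×3 + 12×2 + 9×1 + 13×0 + 20×1 + 21×4 = 164
Proposal B: 9×0 + 12×0 + 9×4 + 13×2 + 20×0 + 21×3 = 125
Proposal C: 9×4 + 12×4 + 9×0 + 13×1 + 20×3 + 21×0 = 157
Proposal D: 9×2 + 12×1 + 9×3 + 13×3 + 20×2 + 21×1 = 157
Proposal E: 9×1 + 12×3 + 9×2 + 13×4 + 20×4 + 21×2 = 237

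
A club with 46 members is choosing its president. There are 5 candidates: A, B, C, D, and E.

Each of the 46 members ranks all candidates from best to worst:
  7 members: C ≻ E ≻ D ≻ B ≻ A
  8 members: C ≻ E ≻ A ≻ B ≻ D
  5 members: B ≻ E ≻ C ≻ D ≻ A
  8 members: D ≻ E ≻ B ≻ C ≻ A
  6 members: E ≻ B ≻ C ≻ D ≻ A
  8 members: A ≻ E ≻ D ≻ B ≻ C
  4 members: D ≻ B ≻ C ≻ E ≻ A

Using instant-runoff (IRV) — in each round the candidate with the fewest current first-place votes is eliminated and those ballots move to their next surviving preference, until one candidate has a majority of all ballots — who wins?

Round 1: A 8, B 5, C 15, D 12, E 6. B eliminated.
Round 2: A 8, C 15, D 12, E 11. A eliminated.
Round 3: C 15, D 12, E 19. D eliminated.
Round 4: C 19, E 27. E has a majority (≥24).

E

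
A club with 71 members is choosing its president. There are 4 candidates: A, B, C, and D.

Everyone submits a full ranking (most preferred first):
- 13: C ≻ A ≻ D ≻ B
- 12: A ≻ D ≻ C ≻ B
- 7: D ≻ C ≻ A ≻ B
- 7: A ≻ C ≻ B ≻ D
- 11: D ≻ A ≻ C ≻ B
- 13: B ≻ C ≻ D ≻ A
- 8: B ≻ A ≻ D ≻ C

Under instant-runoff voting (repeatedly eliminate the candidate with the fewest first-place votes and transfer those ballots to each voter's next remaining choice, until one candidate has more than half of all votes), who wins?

A

Round 1: A 19, B 21, C 13, D 18. C eliminated.
Round 2: A 32, B 21, D 18. D eliminated.
Round 3: A 50, B 21. A has a majority (≥36).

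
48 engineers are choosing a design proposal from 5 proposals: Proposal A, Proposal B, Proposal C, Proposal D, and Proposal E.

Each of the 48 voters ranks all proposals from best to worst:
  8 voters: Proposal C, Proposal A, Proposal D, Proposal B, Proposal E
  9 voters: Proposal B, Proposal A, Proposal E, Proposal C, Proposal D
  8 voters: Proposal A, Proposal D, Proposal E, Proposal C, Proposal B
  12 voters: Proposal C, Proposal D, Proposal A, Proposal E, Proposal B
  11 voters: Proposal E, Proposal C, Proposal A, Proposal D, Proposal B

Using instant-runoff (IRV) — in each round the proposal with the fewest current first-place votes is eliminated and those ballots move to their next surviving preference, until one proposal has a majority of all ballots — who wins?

Round 1: Proposal A 8, Proposal B 9, Proposal C 20, Proposal D 0, Proposal E 11. Proposal D eliminated.
Round 2: Proposal A 8, Proposal B 9, Proposal C 20, Proposal E 11. Proposal A eliminated.
Round 3: Proposal B 9, Proposal C 20, Proposal E 19. Proposal B eliminated.
Round 4: Proposal C 20, Proposal E 28. Proposal E has a majority (≥25).

Proposal E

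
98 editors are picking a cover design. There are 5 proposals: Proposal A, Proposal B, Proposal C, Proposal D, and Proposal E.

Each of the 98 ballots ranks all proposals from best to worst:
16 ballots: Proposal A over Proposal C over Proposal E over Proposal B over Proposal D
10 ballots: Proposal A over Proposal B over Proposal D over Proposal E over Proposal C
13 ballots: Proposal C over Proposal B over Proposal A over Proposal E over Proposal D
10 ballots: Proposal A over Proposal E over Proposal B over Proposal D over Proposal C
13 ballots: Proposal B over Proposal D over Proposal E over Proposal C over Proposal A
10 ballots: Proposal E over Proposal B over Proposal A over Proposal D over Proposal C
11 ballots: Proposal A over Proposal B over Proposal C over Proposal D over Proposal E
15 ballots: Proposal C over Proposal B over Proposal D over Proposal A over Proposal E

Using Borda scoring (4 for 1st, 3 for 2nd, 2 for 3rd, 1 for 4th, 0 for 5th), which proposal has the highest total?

Proposal B

Proposal A: 16×4 + 10×4 + 13×2 + 10×4 + 13×0 + 10×2 + 11×4 + 15×1 = 249
Proposal B: 16×1 + 10×3 + 13×3 + 10×2 + 13×4 + 10×3 + 11×3 + 15×3 = 265
Proposal C: 16×3 + 10×0 + 13×4 + 10×0 + 13×1 + 10×0 + 11×2 + 15×4 = 195
Proposal D: 16×0 + 10×2 + 13×0 + 10×1 + 13×3 + 10×1 + 11×1 + 15×2 = 120
Proposal E: 16×2 + 10×1 + 13×1 + 10×3 + 13×2 + 10×4 + 11×0 + 15×0 = 151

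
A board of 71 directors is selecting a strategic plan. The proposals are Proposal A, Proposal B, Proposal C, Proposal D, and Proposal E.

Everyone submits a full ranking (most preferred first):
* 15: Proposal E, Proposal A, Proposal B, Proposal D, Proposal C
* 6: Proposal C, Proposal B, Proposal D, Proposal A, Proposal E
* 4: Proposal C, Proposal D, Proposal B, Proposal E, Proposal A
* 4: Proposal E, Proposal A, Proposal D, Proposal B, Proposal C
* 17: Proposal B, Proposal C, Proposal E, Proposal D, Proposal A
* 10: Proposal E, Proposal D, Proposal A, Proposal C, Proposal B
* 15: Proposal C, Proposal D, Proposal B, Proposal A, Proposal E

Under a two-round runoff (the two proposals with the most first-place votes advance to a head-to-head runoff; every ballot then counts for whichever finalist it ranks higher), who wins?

Round 1 first-place votes: Proposal A 0, Proposal B 17, Proposal C 25, Proposal D 0, Proposal E 29. Proposal E and Proposal C advance.
Runoff: Proposal E is ranked above Proposal C on 29 ballots, Proposal C above Proposal E on 42.

Proposal C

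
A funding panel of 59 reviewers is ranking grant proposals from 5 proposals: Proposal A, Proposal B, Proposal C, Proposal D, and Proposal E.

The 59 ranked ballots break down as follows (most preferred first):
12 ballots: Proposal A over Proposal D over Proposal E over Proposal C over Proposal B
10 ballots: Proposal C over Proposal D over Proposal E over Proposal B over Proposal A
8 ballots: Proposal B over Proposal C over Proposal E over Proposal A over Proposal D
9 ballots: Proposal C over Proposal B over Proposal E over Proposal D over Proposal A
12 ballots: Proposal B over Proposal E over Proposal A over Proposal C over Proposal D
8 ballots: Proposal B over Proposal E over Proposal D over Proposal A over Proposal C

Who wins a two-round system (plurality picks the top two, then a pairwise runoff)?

Round 1 first-place votes: Proposal A 12, Proposal B 28, Proposal C 19, Proposal D 0, Proposal E 0. Proposal B and Proposal C advance.
Runoff: Proposal B is ranked above Proposal C on 28 ballots, Proposal C above Proposal B on 31.

Proposal C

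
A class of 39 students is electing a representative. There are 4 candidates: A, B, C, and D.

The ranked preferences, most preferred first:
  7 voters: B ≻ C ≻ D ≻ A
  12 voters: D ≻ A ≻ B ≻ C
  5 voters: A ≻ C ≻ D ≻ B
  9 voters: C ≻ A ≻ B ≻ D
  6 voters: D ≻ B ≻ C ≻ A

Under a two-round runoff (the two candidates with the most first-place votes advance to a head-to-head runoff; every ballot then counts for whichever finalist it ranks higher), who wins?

C

Round 1 first-place votes: A 5, B 7, C 9, D 18. D and C advance.
Runoff: D is ranked above C on 18 ballots, C above D on 21.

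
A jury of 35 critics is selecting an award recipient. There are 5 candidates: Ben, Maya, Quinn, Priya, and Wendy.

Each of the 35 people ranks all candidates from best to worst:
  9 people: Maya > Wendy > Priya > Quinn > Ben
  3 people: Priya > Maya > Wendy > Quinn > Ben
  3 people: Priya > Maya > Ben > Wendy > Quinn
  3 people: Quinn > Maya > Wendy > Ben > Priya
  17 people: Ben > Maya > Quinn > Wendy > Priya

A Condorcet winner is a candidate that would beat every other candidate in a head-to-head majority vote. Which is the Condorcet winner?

Maya vs Ben: 18–17
Maya vs Quinn: 32–3
Maya vs Priya: 29–6
Maya vs Wendy: 35–0
Maya beats every other candidate.

Maya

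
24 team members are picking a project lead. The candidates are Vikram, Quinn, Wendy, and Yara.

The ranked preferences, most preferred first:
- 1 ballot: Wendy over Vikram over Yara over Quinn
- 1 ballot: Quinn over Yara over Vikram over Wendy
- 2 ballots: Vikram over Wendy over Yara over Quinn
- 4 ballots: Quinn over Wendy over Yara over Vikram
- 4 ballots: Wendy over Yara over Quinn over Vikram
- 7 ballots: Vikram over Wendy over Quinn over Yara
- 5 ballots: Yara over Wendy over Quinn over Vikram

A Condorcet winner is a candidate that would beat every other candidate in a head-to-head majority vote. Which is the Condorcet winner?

Wendy

Wendy vs Vikram: 14–10
Wendy vs Quinn: 19–5
Wendy vs Yara: 18–6
Wendy beats every other candidate.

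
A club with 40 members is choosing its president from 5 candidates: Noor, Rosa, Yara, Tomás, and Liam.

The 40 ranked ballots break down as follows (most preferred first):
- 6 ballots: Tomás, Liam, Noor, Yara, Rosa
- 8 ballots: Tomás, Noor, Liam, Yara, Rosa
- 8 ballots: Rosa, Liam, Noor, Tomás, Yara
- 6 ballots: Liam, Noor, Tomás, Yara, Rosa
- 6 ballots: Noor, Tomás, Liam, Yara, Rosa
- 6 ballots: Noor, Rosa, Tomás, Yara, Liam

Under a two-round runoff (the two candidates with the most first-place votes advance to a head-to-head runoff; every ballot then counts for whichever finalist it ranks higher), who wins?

Round 1 first-place votes: Noor 12, Rosa 8, Yara 0, Tomás 14, Liam 6. Tomás and Noor advance.
Runoff: Tomás is ranked above Noor on 14 ballots, Noor above Tomás on 26.

Noor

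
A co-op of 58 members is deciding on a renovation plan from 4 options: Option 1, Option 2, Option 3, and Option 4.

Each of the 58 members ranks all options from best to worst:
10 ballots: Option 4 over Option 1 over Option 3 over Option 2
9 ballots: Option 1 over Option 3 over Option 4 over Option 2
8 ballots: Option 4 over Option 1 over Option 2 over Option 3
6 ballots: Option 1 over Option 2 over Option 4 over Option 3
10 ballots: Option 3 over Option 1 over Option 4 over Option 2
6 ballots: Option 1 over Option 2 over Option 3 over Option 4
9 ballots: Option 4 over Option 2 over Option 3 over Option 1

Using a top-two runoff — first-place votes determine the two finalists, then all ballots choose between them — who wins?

Option 1

Round 1 first-place votes: Option 1 21, Option 2 0, Option 3 10, Option 4 27. Option 4 and Option 1 advance.
Runoff: Option 4 is ranked above Option 1 on 27 ballots, Option 1 above Option 4 on 31.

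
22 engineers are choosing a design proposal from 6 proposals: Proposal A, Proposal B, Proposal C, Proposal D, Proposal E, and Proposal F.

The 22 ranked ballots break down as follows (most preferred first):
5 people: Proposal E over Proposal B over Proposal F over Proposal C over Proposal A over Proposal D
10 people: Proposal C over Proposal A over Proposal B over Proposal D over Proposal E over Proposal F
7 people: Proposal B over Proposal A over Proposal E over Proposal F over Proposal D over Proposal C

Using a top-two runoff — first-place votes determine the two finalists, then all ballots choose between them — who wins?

Round 1 first-place votes: Proposal A 0, Proposal B 7, Proposal C 10, Proposal D 0, Proposal E 5, Proposal F 0. Proposal C and Proposal B advance.
Runoff: Proposal C is ranked above Proposal B on 10 ballots, Proposal B above Proposal C on 12.

Proposal B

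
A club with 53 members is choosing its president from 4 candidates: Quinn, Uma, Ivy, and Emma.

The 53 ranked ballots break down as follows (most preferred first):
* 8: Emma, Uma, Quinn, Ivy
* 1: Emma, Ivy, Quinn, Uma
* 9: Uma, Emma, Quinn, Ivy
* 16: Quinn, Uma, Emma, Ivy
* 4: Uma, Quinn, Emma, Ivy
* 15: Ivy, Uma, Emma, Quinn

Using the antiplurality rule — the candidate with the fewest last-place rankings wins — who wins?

Last-place votes: Quinn 15, Uma 1, Ivy 37, Emma 0.

Emma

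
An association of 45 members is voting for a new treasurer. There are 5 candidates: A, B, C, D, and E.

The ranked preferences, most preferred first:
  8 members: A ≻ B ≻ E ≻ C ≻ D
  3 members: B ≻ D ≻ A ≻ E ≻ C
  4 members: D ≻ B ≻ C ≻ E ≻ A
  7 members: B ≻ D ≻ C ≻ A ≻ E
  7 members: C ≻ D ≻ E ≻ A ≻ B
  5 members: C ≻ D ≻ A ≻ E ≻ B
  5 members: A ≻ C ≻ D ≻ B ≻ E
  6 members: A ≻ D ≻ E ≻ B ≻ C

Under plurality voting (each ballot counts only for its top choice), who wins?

A

First-place votes: A 19, B 10, C 12, D 4, E 0.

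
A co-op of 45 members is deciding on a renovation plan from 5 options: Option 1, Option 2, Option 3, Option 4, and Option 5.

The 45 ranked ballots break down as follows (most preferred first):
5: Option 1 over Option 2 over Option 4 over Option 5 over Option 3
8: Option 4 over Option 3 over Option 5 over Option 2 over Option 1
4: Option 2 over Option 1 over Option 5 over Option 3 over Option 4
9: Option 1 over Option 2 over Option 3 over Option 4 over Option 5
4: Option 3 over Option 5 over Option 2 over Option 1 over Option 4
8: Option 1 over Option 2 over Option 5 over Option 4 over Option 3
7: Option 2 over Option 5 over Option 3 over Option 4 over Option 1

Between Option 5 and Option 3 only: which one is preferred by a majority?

Option 5

Option 5 is ranked above Option 3 on 24 ballots; Option 3 above Option 5 on 21.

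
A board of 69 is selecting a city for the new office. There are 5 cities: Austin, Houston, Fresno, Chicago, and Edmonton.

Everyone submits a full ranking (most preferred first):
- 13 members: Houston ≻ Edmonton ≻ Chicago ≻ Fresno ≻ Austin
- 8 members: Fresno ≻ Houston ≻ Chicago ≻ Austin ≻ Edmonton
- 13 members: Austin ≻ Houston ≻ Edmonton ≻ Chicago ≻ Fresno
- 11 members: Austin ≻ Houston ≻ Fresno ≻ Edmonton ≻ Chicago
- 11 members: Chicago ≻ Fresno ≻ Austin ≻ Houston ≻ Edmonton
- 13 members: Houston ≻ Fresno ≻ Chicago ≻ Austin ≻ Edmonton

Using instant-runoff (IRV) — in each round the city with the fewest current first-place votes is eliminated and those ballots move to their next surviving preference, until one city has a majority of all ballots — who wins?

Austin

Round 1: Austin 24, Houston 26, Fresno 8, Chicago 11, Edmonton 0. Edmonton eliminated.
Round 2: Austin 24, Houston 26, Fresno 8, Chicago 11. Fresno eliminated.
Round 3: Austin 24, Houston 34, Chicago 11. Chicago eliminated.
Round 4: Austin 35, Houston 34. Austin has a majority (≥35).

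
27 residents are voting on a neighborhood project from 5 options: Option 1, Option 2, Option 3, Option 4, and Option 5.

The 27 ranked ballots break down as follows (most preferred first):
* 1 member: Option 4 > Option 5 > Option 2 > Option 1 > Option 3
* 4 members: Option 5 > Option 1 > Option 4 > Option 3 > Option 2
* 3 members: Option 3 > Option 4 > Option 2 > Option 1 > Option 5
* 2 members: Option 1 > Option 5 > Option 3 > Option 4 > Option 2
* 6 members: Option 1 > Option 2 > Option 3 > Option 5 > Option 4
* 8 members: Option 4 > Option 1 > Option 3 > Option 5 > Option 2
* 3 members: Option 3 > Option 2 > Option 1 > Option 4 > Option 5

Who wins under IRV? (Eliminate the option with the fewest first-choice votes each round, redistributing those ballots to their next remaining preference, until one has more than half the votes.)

Round 1: Option 1 8, Option 2 0, Option 3 6, Option 4 9, Option 5 4. Option 2 eliminated.
Round 2: Option 1 8, Option 3 6, Option 4 9, Option 5 4. Option 5 eliminated.
Round 3: Option 1 12, Option 3 6, Option 4 9. Option 3 eliminated.
Round 4: Option 1 15, Option 4 12. Option 1 has a majority (≥14).

Option 1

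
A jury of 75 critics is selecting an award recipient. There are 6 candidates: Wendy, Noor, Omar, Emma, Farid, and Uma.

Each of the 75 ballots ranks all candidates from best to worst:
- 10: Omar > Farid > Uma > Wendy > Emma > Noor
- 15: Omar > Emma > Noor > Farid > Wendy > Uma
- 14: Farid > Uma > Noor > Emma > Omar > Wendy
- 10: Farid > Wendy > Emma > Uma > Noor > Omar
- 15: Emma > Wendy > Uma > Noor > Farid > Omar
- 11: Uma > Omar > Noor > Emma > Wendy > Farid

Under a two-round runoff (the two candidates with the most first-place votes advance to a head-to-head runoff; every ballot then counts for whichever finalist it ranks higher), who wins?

Round 1 first-place votes: Wendy 0, Noor 0, Omar 25, Emma 15, Farid 24, Uma 11. Omar and Farid advance.
Runoff: Omar is ranked above Farid on 36 ballots, Farid above Omar on 39.

Farid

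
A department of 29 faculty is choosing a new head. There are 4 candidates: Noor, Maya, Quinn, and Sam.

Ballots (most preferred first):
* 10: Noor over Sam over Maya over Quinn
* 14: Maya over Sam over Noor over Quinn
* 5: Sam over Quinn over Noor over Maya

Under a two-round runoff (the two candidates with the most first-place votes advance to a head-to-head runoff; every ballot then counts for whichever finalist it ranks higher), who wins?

Round 1 first-place votes: Noor 10, Maya 14, Quinn 0, Sam 5. Maya and Noor advance.
Runoff: Maya is ranked above Noor on 14 ballots, Noor above Maya on 15.

Noor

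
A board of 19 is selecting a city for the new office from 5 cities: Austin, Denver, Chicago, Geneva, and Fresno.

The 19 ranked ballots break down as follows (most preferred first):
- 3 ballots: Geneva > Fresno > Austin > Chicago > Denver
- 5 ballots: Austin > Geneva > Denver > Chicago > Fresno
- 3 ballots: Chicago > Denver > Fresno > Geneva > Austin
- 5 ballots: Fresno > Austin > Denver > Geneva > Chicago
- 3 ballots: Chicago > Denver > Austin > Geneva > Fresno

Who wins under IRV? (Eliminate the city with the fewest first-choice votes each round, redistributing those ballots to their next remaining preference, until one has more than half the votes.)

Chicago

Round 1: Austin 5, Denver 0, Chicago 6, Geneva 3, Fresno 5. Denver eliminated.
Round 2: Austin 5, Chicago 6, Geneva 3, Fresno 5. Geneva eliminated.
Round 3: Austin 5, Chicago 6, Fresno 8. Austin eliminated.
Round 4: Chicago 11, Fresno 8. Chicago has a majority (≥10).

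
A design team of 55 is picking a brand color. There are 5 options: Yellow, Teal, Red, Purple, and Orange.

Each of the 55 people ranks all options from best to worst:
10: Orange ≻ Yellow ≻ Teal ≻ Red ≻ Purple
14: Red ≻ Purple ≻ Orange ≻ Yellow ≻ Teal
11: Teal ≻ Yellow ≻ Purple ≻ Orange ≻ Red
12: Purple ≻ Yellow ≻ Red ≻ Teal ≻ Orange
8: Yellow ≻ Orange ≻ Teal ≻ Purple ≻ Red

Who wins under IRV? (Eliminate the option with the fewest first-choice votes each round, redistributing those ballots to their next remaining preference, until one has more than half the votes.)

Purple

Round 1: Yellow 8, Teal 11, Red 14, Purple 12, Orange 10. Yellow eliminated.
Round 2: Teal 11, Red 14, Purple 12, Orange 18. Teal eliminated.
Round 3: Red 14, Purple 23, Orange 18. Red eliminated.
Round 4: Purple 37, Orange 18. Purple has a majority (≥28).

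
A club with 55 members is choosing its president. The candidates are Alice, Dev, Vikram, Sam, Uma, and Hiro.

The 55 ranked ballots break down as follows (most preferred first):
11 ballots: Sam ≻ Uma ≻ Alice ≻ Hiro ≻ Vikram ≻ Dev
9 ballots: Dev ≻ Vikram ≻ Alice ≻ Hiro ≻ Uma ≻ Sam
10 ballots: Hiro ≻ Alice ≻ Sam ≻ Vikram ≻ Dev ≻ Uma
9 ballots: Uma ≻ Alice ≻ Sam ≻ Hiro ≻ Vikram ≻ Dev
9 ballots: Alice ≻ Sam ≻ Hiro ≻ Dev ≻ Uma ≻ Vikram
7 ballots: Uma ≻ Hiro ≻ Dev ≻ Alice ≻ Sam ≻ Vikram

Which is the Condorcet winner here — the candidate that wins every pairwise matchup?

Alice vs Dev: 39–16
Alice vs Vikram: 46–9
Alice vs Sam: 44–11
Alice vs Uma: 28–27
Alice vs Hiro: 38–17
Alice beats every other candidate.

Alice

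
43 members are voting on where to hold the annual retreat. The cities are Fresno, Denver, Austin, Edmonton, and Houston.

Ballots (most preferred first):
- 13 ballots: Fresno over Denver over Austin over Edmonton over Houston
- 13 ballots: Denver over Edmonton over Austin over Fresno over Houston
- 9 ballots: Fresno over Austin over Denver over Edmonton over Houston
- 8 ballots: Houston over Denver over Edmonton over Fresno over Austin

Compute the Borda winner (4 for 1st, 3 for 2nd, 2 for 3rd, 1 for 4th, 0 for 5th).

Fresno: 13×4 + 13×1 + 9×4 + 8×1 = 109
Denver: 13×3 + 13×4 + 9×2 + 8×3 = 133
Austin: 13×2 + 13×2 + 9×3 + 8×0 = 79
Edmonton: 13×1 + 13×3 + 9×1 + 8×2 = 77
Houston: 13×0 + 13×0 + 9×0 + 8×4 = 32

Denver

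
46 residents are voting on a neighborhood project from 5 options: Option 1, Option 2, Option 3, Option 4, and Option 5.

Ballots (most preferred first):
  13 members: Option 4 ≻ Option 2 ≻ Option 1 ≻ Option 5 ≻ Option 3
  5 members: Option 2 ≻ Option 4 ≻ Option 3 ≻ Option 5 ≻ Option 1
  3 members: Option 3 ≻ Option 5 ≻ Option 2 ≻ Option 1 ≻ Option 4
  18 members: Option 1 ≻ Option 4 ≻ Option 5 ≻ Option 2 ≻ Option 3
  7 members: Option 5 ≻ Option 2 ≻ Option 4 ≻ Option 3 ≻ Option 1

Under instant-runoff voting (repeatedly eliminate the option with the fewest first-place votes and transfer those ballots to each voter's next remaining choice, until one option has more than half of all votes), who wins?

Option 4

Round 1: Option 1 18, Option 2 5, Option 3 3, Option 4 13, Option 5 7. Option 3 eliminated.
Round 2: Option 1 18, Option 2 5, Option 4 13, Option 5 10. Option 2 eliminated.
Round 3: Option 1 18, Option 4 18, Option 5 10. Option 5 eliminated.
Round 4: Option 1 21, Option 4 25. Option 4 has a majority (≥24).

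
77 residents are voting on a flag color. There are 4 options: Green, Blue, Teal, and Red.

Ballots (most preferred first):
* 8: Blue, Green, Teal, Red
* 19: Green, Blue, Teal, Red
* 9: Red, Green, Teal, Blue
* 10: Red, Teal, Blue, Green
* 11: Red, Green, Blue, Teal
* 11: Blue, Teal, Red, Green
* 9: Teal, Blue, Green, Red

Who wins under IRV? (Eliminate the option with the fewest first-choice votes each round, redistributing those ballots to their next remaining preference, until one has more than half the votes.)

Blue

Round 1: Green 19, Blue 19, Teal 9, Red 30. Teal eliminated.
Round 2: Green 19, Blue 28, Red 30. Green eliminated.
Round 3: Blue 47, Red 30. Blue has a majority (≥39).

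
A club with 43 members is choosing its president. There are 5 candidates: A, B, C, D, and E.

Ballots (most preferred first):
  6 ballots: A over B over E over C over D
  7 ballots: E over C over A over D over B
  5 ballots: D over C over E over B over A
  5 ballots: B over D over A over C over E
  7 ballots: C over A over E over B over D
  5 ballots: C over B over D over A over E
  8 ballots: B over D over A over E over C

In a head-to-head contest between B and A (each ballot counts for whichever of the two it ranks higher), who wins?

B is ranked above A on 23 ballots; A above B on 20.

B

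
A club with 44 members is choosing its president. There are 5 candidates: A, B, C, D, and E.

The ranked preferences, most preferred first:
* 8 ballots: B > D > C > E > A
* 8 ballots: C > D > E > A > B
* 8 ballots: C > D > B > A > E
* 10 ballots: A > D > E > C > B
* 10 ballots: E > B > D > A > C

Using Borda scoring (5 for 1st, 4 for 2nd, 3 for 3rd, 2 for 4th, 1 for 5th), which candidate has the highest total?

D

A: 8×1 + 8×2 + 8×2 + 10×5 + 10×2 = 110
B: 8×5 + 8×1 + 8×3 + 10×1 + 10×4 = 122
C: 8×3 + 8×5 + 8×5 + 10×2 + 10×1 = 134
D: 8×4 + 8×4 + 8×4 + 10×4 + 10×3 = 166
E: 8×2 + 8×3 + 8×1 + 10×3 + 10×5 = 128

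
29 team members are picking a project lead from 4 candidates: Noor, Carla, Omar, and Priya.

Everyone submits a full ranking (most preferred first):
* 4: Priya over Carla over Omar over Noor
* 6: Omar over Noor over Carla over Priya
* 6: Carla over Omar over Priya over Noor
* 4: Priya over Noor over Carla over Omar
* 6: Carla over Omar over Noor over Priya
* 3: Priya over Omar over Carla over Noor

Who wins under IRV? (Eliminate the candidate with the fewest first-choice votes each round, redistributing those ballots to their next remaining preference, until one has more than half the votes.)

Carla

Round 1: Noor 0, Carla 12, Omar 6, Priya 11. Noor eliminated.
Round 2: Carla 12, Omar 6, Priya 11. Omar eliminated.
Round 3: Carla 18, Priya 11. Carla has a majority (≥15).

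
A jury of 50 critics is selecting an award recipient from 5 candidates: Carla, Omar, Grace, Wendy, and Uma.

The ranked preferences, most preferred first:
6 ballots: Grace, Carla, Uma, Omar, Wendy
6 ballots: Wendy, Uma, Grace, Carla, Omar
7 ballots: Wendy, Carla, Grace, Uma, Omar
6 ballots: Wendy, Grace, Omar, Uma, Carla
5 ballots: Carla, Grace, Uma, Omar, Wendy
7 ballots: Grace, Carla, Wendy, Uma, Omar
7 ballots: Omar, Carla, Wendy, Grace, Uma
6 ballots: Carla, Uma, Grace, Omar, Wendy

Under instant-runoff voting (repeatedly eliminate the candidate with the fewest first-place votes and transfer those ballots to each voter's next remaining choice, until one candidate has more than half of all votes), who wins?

Carla

Round 1: Carla 11, Omar 7, Grace 13, Wendy 19, Uma 0. Uma eliminated.
Round 2: Carla 11, Omar 7, Grace 13, Wendy 19. Omar eliminated.
Round 3: Carla 18, Grace 13, Wendy 19. Grace eliminated.
Round 4: Carla 31, Wendy 19. Carla has a majority (≥26).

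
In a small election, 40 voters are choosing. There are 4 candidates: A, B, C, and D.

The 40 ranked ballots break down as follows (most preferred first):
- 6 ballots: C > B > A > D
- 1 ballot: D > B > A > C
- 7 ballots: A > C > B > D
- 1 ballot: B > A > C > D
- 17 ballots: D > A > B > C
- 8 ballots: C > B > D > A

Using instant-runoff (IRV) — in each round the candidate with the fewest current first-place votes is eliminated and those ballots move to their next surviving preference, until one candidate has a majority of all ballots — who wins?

Round 1: A 7, B 1, C 14, D 18. B eliminated.
Round 2: A 8, C 14, D 18. A eliminated.
Round 3: C 22, D 18. C has a majority (≥21).

C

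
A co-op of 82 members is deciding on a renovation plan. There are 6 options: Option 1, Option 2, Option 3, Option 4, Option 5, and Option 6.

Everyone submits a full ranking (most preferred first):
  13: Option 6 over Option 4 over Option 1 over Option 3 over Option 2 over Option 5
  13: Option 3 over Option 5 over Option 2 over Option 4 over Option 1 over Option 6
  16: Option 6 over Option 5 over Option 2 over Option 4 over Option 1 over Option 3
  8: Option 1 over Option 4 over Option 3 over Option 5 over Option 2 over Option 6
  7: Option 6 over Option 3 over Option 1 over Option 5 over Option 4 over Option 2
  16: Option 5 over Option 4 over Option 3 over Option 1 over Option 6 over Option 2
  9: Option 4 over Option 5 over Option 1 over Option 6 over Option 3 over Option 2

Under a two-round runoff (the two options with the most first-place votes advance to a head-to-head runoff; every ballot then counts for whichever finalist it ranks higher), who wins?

Option 5

Round 1 first-place votes: Option 1 8, Option 2 0, Option 3 13, Option 4 9, Option 5 16, Option 6 36. Option 6 and Option 5 advance.
Runoff: Option 6 is ranked above Option 5 on 36 ballots, Option 5 above Option 6 on 46.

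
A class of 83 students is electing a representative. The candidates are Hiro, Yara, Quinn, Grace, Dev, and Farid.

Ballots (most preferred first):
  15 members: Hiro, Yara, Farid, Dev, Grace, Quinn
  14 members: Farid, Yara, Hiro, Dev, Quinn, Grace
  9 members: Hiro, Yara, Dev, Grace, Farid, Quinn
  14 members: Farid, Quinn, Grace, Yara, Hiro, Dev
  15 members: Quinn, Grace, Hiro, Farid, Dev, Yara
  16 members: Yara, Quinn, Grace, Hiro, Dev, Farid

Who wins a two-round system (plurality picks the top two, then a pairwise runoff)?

Round 1 first-place votes: Hiro 24, Yara 16, Quinn 15, Grace 0, Dev 0, Farid 28. Farid and Hiro advance.
Runoff: Farid is ranked above Hiro on 28 ballots, Hiro above Farid on 55.

Hiro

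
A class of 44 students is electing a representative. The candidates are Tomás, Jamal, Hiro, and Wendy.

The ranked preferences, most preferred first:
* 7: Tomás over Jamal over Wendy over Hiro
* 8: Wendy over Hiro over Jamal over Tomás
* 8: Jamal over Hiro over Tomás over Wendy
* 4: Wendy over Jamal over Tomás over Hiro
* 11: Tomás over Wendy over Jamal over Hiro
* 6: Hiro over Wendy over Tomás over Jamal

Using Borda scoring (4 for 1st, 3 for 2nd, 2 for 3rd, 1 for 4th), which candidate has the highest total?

Wendy

Tomás: 7×4 + 8×1 + 8×2 + 4×2 + 11×4 + 6×2 = 116
Jamal: 7×3 + 8×2 + 8×4 + 4×3 + 11×2 + 6×1 = 109
Hiro: 7×1 + 8×3 + 8×3 + 4×1 + 11×1 + 6×4 = 94
Wendy: 7×2 + 8×4 + 8×1 + 4×4 + 11×3 + 6×3 = 121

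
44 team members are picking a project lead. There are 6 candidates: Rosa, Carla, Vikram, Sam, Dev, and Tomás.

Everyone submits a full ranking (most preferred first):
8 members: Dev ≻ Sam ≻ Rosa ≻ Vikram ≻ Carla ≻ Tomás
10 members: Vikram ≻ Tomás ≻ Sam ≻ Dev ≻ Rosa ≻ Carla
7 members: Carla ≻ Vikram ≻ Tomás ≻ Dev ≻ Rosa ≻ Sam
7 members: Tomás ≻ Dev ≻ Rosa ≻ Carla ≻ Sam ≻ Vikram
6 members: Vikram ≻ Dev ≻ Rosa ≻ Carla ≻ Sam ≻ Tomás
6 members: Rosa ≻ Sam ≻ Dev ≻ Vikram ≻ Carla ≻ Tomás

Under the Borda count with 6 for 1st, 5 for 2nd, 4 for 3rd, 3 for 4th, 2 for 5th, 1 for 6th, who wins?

Rosa: 8×4 + 10×2 + 7×2 + 7×4 + 6×4 + 6×6 = 154
Carla: 8×2 + 10×1 + 7×6 + 7×3 + 6×3 + 6×2 = 119
Vikram: 8×3 + 10×6 + 7×5 + 7×1 + 6×6 + 6×3 = 180
Sam: 8×5 + 10×4 + 7×1 + 7×2 + 6×2 + 6×5 = 143
Dev: 8×6 + 10×3 + 7×3 + 7×5 + 6×5 + 6×4 = 188
Tomás: 8×1 + 10×5 + 7×4 + 7×6 + 6×1 + 6×1 = 140

Dev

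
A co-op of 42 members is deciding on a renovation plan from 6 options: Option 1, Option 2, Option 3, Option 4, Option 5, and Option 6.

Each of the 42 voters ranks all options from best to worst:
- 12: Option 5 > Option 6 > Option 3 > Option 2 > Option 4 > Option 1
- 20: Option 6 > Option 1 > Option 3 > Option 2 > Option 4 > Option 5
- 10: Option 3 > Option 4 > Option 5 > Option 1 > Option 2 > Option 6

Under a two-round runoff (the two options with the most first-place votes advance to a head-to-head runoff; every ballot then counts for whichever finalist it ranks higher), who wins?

Option 5

Round 1 first-place votes: Option 1 0, Option 2 0, Option 3 10, Option 4 0, Option 5 12, Option 6 20. Option 6 and Option 5 advance.
Runoff: Option 6 is ranked above Option 5 on 20 ballots, Option 5 above Option 6 on 22.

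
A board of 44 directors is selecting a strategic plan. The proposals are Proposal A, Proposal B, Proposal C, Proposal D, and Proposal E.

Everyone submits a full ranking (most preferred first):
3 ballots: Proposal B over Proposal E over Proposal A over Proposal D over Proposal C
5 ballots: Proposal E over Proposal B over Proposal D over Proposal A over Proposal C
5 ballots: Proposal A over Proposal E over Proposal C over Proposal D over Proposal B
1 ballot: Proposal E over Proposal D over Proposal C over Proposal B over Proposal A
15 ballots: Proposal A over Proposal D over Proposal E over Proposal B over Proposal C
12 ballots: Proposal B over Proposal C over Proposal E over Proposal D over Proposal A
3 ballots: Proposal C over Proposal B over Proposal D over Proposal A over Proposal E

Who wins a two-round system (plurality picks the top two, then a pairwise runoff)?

Round 1 first-place votes: Proposal A 20, Proposal B 15, Proposal C 3, Proposal D 0, Proposal E 6. Proposal A and Proposal B advance.
Runoff: Proposal A is ranked above Proposal B on 20 ballots, Proposal B above Proposal A on 24.

Proposal B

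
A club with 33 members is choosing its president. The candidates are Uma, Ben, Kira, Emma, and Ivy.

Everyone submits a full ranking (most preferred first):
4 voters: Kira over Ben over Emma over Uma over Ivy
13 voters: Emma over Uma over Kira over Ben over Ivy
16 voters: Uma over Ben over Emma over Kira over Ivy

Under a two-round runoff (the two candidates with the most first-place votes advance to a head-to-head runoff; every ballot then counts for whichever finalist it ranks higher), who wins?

Emma

Round 1 first-place votes: Uma 16, Ben 0, Kira 4, Emma 13, Ivy 0. Uma and Emma advance.
Runoff: Uma is ranked above Emma on 16 ballots, Emma above Uma on 17.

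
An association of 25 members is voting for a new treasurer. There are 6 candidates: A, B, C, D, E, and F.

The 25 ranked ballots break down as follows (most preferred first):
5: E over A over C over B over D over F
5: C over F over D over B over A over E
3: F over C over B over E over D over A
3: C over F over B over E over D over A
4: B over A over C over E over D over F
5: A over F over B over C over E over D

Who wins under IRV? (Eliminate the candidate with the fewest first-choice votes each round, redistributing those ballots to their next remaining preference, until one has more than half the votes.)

A

Round 1: A 5, B 4, C 8, D 0, E 5, F 3. D eliminated.
Round 2: A 5, B 4, C 8, E 5, F 3. F eliminated.
Round 3: A 5, B 4, C 11, E 5. B eliminated.
Round 4: A 9, C 11, E 5. E eliminated.
Round 5: A 14, C 11. A has a majority (≥13).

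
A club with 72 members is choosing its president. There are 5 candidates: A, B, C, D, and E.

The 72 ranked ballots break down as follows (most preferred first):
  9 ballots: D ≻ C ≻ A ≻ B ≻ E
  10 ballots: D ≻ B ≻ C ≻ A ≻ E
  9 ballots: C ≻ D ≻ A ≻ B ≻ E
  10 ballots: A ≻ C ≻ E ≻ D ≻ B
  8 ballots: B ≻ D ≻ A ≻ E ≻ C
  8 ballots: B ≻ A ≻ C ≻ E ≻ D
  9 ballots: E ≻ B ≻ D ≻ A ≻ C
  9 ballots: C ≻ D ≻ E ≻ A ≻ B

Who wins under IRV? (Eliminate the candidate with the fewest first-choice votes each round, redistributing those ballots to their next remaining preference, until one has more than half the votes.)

C

Round 1: A 10, B 16, C 18, D 19, E 9. E eliminated.
Round 2: A 10, B 25, C 18, D 19. A eliminated.
Round 3: B 25, C 28, D 19. D eliminated.
Round 4: B 35, C 37. C has a majority (≥37).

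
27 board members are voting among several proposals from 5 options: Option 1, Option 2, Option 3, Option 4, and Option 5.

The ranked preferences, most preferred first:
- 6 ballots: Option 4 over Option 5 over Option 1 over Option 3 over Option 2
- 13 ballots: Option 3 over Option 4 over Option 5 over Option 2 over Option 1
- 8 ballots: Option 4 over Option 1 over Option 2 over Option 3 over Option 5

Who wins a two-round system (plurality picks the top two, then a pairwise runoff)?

Option 4

Round 1 first-place votes: Option 1 0, Option 2 0, Option 3 13, Option 4 14, Option 5 0. Option 4 and Option 3 advance.
Runoff: Option 4 is ranked above Option 3 on 14 ballots, Option 3 above Option 4 on 13.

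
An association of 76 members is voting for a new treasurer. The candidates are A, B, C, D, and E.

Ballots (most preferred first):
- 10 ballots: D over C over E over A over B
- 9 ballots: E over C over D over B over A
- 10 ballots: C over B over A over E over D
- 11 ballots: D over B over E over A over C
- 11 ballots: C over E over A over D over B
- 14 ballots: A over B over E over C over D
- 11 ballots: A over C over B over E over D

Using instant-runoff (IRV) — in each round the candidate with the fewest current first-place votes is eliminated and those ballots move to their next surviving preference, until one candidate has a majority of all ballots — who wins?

C

Round 1: A 25, B 0, C 21, D 21, E 9. B eliminated.
Round 2: A 25, C 21, D 21, E 9. E eliminated.
Round 3: A 25, C 30, D 21. D eliminated.
Round 4: A 36, C 40. C has a majority (≥39).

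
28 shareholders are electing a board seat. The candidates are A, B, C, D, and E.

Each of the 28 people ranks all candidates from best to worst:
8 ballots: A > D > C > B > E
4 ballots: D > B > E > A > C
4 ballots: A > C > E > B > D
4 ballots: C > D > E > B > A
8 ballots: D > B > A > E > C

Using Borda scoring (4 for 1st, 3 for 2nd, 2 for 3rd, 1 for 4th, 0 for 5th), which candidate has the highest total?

D

A: 8×4 + 4×1 + 4×4 + 4×0 + 8×2 = 68
B: 8×1 + 4×3 + 4×1 + 4×1 + 8×3 = 52
C: 8×2 + 4×0 + 4×3 + 4×4 + 8×0 = 44
D: 8×3 + 4×4 + 4×0 + 4×3 + 8×4 = 84
E: 8×0 + 4×2 + 4×2 + 4×2 + 8×1 = 32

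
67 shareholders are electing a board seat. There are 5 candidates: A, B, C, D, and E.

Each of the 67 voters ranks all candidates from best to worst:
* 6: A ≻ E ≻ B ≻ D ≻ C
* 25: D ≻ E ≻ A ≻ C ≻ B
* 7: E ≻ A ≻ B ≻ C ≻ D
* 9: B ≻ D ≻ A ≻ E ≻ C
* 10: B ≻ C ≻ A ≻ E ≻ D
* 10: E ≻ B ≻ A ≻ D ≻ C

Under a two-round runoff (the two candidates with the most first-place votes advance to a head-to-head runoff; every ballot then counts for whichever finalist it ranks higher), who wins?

B

Round 1 first-place votes: A 6, B 19, C 0, D 25, E 17. D and B advance.
Runoff: D is ranked above B on 25 ballots, B above D on 42.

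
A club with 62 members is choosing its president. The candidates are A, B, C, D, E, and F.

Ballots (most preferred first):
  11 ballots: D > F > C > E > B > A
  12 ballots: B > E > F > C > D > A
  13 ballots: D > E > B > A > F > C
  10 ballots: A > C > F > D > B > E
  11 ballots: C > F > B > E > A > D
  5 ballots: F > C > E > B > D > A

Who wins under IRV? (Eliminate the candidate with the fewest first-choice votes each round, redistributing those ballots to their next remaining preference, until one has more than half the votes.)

Round 1: A 10, B 12, C 11, D 24, E 0, F 5. E eliminated.
Round 2: A 10, B 12, C 11, D 24, F 5. F eliminated.
Round 3: A 10, B 12, C 16, D 24. A eliminated.
Round 4: B 12, C 26, D 24. B eliminated.
Round 5: C 38, D 24. C has a majority (≥32).

C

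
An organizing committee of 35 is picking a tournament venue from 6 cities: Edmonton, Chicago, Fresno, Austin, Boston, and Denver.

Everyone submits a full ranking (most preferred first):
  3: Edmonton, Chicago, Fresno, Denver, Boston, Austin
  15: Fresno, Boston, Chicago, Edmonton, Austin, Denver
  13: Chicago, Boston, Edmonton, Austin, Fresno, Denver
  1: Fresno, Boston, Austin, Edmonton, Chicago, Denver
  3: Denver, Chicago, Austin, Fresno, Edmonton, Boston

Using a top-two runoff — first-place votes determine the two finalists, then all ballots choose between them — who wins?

Chicago

Round 1 first-place votes: Edmonton 3, Chicago 13, Fresno 16, Austin 0, Boston 0, Denver 3. Fresno and Chicago advance.
Runoff: Fresno is ranked above Chicago on 16 ballots, Chicago above Fresno on 19.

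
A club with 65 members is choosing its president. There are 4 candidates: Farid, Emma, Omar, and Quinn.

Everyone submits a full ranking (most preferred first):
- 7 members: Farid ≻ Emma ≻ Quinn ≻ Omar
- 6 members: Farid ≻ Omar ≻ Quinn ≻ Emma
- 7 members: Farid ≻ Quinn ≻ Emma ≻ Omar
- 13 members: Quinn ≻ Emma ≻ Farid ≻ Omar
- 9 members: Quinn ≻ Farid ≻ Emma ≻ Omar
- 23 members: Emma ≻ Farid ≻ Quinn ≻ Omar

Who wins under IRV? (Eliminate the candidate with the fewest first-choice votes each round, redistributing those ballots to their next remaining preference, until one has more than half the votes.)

Round 1: Farid 20, Emma 23, Omar 0, Quinn 22. Omar eliminated.
Round 2: Farid 20, Emma 23, Quinn 22. Farid eliminated.
Round 3: Emma 30, Quinn 35. Quinn has a majority (≥33).

Quinn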